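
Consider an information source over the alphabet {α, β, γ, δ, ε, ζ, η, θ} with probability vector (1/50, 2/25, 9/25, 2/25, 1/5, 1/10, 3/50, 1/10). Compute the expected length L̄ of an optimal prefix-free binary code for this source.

Repeatedly combine the two least-probable nodes; the expected code length is the sum of the merged weights.
merge 1/50 + 3/50 → 2/25
merge 2/25 + 2/25 → 4/25
merge 2/25 + 1/10 → 9/50
merge 1/10 + 4/25 → 13/50
merge 9/50 + 1/5 → 19/50
merge 13/50 + 9/25 → 31/50
merge 19/50 + 31/50 → 1
L = 2/25 + 4/25 + 9/50 + 13/50 + 19/50 + 31/50 + 1 = 67/25 = 2.68 bits/symbol.

2.68 bits/symbol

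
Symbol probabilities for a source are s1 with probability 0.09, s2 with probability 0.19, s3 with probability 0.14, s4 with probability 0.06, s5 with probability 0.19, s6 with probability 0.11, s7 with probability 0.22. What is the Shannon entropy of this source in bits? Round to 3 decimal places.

H = −Σ pᵢ log₂ pᵢ.
−0.09·log₂(0.09) = 0.3127
−0.19·log₂(0.19) = 0.4552
−0.14·log₂(0.14) = 0.3971
−0.06·log₂(0.06) = 0.2435
−0.19·log₂(0.19) = 0.4552
−0.11·log₂(0.11) = 0.3503
−0.22·log₂(0.22) = 0.4806
Sum ≈ 2.6946 → 2.695 bits.

2.695 bits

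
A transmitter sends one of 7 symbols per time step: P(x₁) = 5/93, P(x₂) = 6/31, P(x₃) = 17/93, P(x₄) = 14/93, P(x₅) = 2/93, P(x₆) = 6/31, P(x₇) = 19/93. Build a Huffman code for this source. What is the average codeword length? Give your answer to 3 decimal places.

2.677 bits/symbol

Repeatedly combine the two least-probable nodes; the expected code length is the sum of the merged weights.
merge 2/93 + 5/93 → 7/93
merge 7/93 + 14/93 → 7/31
merge 17/93 + 6/31 → 35/93
merge 6/31 + 19/93 → 37/93
merge 7/31 + 35/93 → 56/93
merge 37/93 + 56/93 → 1
L = 7/93 + 7/31 + 35/93 + 37/93 + 56/93 + 1 = 83/31 ≈ 2.677 bits/symbol.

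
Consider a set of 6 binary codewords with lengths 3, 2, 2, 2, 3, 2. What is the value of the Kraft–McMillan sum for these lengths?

With common denominator 2^3 = 8: Σ 2^(−ℓᵢ) = 1/8 + 2/8 + 2/8 + 2/8 + 1/8 + 2/8 = 10/8 = 1.25.

1.25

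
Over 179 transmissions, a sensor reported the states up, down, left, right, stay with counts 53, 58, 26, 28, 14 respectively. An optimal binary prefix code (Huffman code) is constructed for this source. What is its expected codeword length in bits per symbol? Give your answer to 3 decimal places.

2.223 bits/symbol

Probabilities are the counts divided by 179.
Repeatedly combine the two least-probable nodes; the expected code length is the sum of the merged weights.
merge 14/179 + 26/179 → 40/179
merge 28/179 + 40/179 → 68/179
merge 53/179 + 58/179 → 111/179
merge 68/179 + 111/179 → 1
L = 40/179 + 68/179 + 111/179 + 1 = 398/179 ≈ 2.223 bits/symbol.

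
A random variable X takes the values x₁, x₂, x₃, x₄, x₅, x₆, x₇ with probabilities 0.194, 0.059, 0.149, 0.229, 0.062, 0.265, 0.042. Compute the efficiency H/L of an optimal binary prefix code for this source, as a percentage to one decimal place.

98.8%

Entropy H = −Σ p log₂ p ≈ 2.5446 bits.
Huffman merges: 21/500+59/1000→101/1000; 31/500+101/1000→163/1000; 149/1000+163/1000→39/125; 97/500+229/1000→423/1000; 53/200+39/125→577/1000; 423/1000+577/1000→1. L = 322/125 ≈ 2.5760.
Efficiency = H/L = 2.5446/2.5760 = 98.8%.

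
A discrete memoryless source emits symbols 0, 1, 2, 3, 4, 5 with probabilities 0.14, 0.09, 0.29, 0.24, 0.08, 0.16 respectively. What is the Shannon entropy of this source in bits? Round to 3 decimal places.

2.436 bits

H = −Σ pᵢ log₂ pᵢ.
−0.14·log₂(0.14) = 0.3971
−0.09·log₂(0.09) = 0.3127
−0.29·log₂(0.29) = 0.5179
−0.24·log₂(0.24) = 0.4941
−0.08·log₂(0.08) = 0.2915
−0.16·log₂(0.16) = 0.4230
Sum ≈ 2.4363 → 2.436 bits.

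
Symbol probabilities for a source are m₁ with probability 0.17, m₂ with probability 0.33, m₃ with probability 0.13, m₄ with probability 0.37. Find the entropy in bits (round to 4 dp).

1.8758 bits

H = −Σ pᵢ log₂ pᵢ.
−0.17·log₂(0.17) = 0.4346
−0.33·log₂(0.33) = 0.5278
−0.13·log₂(0.13) = 0.3826
−0.37·log₂(0.37) = 0.5307
Sum ≈ 1.8758 → 1.8758 bits.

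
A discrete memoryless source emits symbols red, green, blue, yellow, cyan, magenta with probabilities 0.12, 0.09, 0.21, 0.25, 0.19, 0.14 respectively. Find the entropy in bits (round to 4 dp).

2.5049 bits

H = −Σ pᵢ log₂ pᵢ.
−0.12·log₂(0.12) = 0.3671
−0.09·log₂(0.09) = 0.3127
−0.21·log₂(0.21) = 0.4728
−0.25·log₂(0.25) = 0.5000
−0.19·log₂(0.19) = 0.4552
−0.14·log₂(0.14) = 0.3971
Sum ≈ 2.5049 → 2.5049 bits.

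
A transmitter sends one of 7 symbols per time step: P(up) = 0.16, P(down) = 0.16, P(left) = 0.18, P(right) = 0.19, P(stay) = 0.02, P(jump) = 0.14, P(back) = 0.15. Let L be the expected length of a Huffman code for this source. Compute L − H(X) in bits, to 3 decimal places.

0.123 bits

Entropy H = −Σ p log₂ p ≈ 2.6671 bits.
Huffman merges: 1/50+7/50→4/25; 3/20+4/25→31/100; 4/25+4/25→8/25; 9/50+19/100→37/100; 31/100+8/25→63/100; 37/100+63/100→1. L = 279/100 ≈ 2.7900.
L − H = 2.7900 − 2.6671 = 0.123 bits.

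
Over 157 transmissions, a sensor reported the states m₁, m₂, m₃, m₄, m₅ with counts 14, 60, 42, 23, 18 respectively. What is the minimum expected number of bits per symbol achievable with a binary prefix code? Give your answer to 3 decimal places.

2.172 bits/symbol

Probabilities are the counts divided by 157.
Repeatedly combine the two least-probable nodes; the expected code length is the sum of the merged weights.
merge 14/157 + 18/157 → 32/157
merge 23/157 + 32/157 → 55/157
merge 42/157 + 55/157 → 97/157
merge 60/157 + 97/157 → 1
L = 32/157 + 55/157 + 97/157 + 1 = 341/157 ≈ 2.172 bits/symbol.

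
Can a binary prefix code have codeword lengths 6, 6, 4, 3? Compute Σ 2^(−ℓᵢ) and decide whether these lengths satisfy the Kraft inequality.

With common denominator 2^6 = 64: Σ 2^(−ℓᵢ) = 1/64 + 1/64 + 4/64 + 8/64 = 14/64 = 0.21875.
Kraft's inequality requires Σ ≤ 1; here Σ = 0.21875 ≤ 1, so such a prefix code exists.

0.21875; yes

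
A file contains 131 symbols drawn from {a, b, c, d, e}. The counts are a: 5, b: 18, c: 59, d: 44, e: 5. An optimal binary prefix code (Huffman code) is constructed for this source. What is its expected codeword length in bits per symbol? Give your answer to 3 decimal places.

Probabilities are the counts divided by 131.
Repeatedly combine the two least-probable nodes; the expected code length is the sum of the merged weights.
merge 5/131 + 5/131 → 10/131
merge 10/131 + 18/131 → 28/131
merge 28/131 + 44/131 → 72/131
merge 59/131 + 72/131 → 1
L = 10/131 + 28/131 + 72/131 + 1 = 241/131 ≈ 1.840 bits/symbol.

1.840 bits/symbol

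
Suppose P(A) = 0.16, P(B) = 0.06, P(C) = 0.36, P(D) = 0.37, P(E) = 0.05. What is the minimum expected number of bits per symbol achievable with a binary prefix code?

Repeatedly combine the two least-probable nodes; the expected code length is the sum of the merged weights.
merge 1/20 + 3/50 → 11/100
merge 11/100 + 4/25 → 27/100
merge 27/100 + 9/25 → 63/100
merge 37/100 + 63/100 → 1
L = 11/100 + 27/100 + 63/100 + 1 = 201/100 = 2.01 bits/symbol.

2.01 bits/symbol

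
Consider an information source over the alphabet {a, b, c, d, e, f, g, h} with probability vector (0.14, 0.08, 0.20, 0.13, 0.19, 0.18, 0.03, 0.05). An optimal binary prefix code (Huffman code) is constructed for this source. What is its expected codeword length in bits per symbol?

Repeatedly combine the two least-probable nodes; the expected code length is the sum of the merged weights.
merge 3/100 + 1/20 → 2/25
merge 2/25 + 2/25 → 4/25
merge 13/100 + 7/50 → 27/100
merge 4/25 + 9/50 → 17/50
merge 19/100 + 1/5 → 39/100
merge 27/100 + 17/50 → 61/100
merge 39/100 + 61/100 → 1
L = 2/25 + 4/25 + 27/100 + 17/50 + 39/100 + 61/100 + 1 = 57/20 = 2.85 bits/symbol.

2.85 bits/symbol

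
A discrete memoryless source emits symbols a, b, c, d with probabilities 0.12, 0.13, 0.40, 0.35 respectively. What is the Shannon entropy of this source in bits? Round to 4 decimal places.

H = −Σ pᵢ log₂ pᵢ.
−0.12·log₂(0.12) = 0.3671
−0.13·log₂(0.13) = 0.3826
−0.40·log₂(0.40) = 0.5288
−0.35·log₂(0.35) = 0.5301
Sum ≈ 1.8086 → 1.8086 bits.

1.8086 bits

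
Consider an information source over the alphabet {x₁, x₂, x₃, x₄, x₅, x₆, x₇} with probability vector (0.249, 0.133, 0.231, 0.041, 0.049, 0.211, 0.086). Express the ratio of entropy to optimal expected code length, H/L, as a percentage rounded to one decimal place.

Entropy H = −Σ p log₂ p ≈ 2.5550 bits.
Huffman merges: 41/1000+49/1000→9/100; 43/500+9/100→22/125; 133/1000+22/125→309/1000; 211/1000+231/1000→221/500; 249/1000+309/1000→279/500; 221/500+279/500→1. L = 103/40 ≈ 2.5750.
Efficiency = H/L = 2.5550/2.5750 = 99.2%.

99.2%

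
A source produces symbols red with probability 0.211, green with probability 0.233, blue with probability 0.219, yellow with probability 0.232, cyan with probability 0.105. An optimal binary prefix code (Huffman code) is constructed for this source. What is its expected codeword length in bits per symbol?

2.316 bits/symbol

Repeatedly combine the two least-probable nodes; the expected code length is the sum of the merged weights.
merge 21/200 + 211/1000 → 79/250
merge 219/1000 + 29/125 → 451/1000
merge 233/1000 + 79/250 → 549/1000
merge 451/1000 + 549/1000 → 1
L = 79/250 + 451/1000 + 549/1000 + 1 = 579/250 = 2.316 bits/symbol.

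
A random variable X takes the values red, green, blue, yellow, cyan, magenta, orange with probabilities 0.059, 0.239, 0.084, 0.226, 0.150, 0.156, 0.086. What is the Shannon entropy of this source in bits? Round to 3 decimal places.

H = −Σ pᵢ log₂ pᵢ.
−0.059·log₂(0.059) = 0.2409
−0.239·log₂(0.239) = 0.4935
−0.084·log₂(0.084) = 0.3002
−0.226·log₂(0.226) = 0.4849
−0.150·log₂(0.150) = 0.4105
−0.156·log₂(0.156) = 0.4181
−0.086·log₂(0.086) = 0.3044
Sum ≈ 2.6526 → 2.653 bits.

2.653 bits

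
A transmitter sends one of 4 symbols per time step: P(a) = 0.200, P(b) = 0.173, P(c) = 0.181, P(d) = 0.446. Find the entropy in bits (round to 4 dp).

1.8681 bits

H = −Σ pᵢ log₂ pᵢ.
−0.200·log₂(0.200) = 0.4644
−0.173·log₂(0.173) = 0.4379
−0.181·log₂(0.181) = 0.4463
−0.446·log₂(0.446) = 0.5195
Sum ≈ 1.8681 → 1.8681 bits.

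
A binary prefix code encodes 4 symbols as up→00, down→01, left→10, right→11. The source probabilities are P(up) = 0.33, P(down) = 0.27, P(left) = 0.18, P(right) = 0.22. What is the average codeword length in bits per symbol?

2 bits/symbol

L̄ = Σ pᵢ·ℓᵢ = 0.33·2 + 0.27·2 + 0.18·2 + 0.22·2 = 2 bits/symbol.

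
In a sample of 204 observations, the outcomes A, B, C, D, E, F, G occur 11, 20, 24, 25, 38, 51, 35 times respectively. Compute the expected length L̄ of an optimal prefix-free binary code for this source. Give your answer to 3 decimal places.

2.716 bits/symbol

Probabilities are the counts divided by 204.
Repeatedly combine the two least-probable nodes; the expected code length is the sum of the merged weights.
merge 11/204 + 5/51 → 31/204
merge 2/17 + 25/204 → 49/204
merge 31/204 + 35/204 → 11/34
merge 19/102 + 49/204 → 29/68
merge 1/4 + 11/34 → 39/68
merge 29/68 + 39/68 → 1
L = 31/204 + 49/204 + 11/34 + 29/68 + 39/68 + 1 = 277/102 ≈ 2.716 bits/symbol.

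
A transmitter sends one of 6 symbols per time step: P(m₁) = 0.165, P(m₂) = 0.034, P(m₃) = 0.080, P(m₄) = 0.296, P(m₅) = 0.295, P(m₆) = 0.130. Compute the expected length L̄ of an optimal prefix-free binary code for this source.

2.358 bits/symbol

Repeatedly combine the two least-probable nodes; the expected code length is the sum of the merged weights.
merge 17/500 + 2/25 → 57/500
merge 57/500 + 13/100 → 61/250
merge 33/200 + 61/250 → 409/1000
merge 59/200 + 37/125 → 591/1000
merge 409/1000 + 591/1000 → 1
L = 57/500 + 61/250 + 409/1000 + 591/1000 + 1 = 1179/500 = 2.358 bits/symbol.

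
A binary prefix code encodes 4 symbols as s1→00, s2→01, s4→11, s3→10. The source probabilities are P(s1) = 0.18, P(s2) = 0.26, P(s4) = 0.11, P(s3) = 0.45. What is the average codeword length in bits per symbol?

L̄ = Σ pᵢ·ℓᵢ = 0.18·2 + 0.26·2 + 0.11·2 + 0.45·2 = 2 bits/symbol.

2 bits/symbol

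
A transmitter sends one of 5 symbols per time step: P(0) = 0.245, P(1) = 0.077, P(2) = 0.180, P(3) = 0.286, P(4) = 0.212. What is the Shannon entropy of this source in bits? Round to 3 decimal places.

2.218 bits

H = −Σ pᵢ log₂ pᵢ.
−0.245·log₂(0.245) = 0.4971
−0.077·log₂(0.077) = 0.2848
−0.180·log₂(0.180) = 0.4453
−0.286·log₂(0.286) = 0.5165
−0.212·log₂(0.212) = 0.4744
Sum ≈ 2.2182 → 2.218 bits.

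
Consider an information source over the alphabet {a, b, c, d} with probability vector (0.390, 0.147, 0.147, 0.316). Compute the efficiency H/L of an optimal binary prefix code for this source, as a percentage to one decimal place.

98.1%

Entropy H = −Σ p log₂ p ≈ 1.8682 bits.
Huffman merges: 147/1000+147/1000→147/500; 147/500+79/250→61/100; 39/100+61/100→1. L = 238/125 ≈ 1.9040.
Efficiency = H/L = 1.8682/1.9040 = 98.1%.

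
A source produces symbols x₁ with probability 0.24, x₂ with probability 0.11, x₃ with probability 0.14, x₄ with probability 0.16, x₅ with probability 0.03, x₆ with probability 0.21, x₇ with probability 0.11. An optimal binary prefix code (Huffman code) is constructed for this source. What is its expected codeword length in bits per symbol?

2.69 bits/symbol

Repeatedly combine the two least-probable nodes; the expected code length is the sum of the merged weights.
merge 3/100 + 11/100 → 7/50
merge 11/100 + 7/50 → 1/4
merge 7/50 + 4/25 → 3/10
merge 21/100 + 6/25 → 9/20
merge 1/4 + 3/10 → 11/20
merge 9/20 + 11/20 → 1
L = 7/50 + 1/4 + 3/10 + 9/20 + 11/20 + 1 = 269/100 = 2.69 bits/symbol.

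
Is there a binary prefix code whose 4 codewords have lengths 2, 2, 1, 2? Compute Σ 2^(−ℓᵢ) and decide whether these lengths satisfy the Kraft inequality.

1.25; no

With common denominator 2^2 = 4: Σ 2^(−ℓᵢ) = 1/4 + 1/4 + 2/4 + 1/4 = 5/4 = 1.25.
Kraft's inequality requires Σ ≤ 1; here Σ = 1.25 > 1, so no such prefix code exists.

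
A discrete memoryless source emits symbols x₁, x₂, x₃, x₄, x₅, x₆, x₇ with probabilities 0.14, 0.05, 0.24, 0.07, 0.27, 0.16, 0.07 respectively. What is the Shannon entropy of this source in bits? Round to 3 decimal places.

2.577 bits

H = −Σ pᵢ log₂ pᵢ.
−0.14·log₂(0.14) = 0.3971
−0.05·log₂(0.05) = 0.2161
−0.24·log₂(0.24) = 0.4941
−0.07·log₂(0.07) = 0.2686
−0.27·log₂(0.27) = 0.5100
−0.16·log₂(0.16) = 0.4230
−0.07·log₂(0.07) = 0.2686
Sum ≈ 2.5775 → 2.577 bits.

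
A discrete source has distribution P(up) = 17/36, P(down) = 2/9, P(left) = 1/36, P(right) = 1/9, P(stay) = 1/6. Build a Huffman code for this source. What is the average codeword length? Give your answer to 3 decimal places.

1.972 bits/symbol

Repeatedly combine the two least-probable nodes; the expected code length is the sum of the merged weights.
merge 1/36 + 1/9 → 5/36
merge 5/36 + 1/6 → 11/36
merge 2/9 + 11/36 → 19/36
merge 17/36 + 19/36 → 1
L = 5/36 + 11/36 + 19/36 + 1 = 71/36 ≈ 1.972 bits/symbol.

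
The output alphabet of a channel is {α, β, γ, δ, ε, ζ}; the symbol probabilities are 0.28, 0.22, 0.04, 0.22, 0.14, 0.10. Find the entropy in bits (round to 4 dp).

H = −Σ pᵢ log₂ pᵢ.
−0.28·log₂(0.28) = 0.5142
−0.22·log₂(0.22) = 0.4806
−0.04·log₂(0.04) = 0.1858
−0.22·log₂(0.22) = 0.4806
−0.14·log₂(0.14) = 0.3971
−0.10·log₂(0.10) = 0.3322
Sum ≈ 2.3904 → 2.3904 bits.

2.3904 bits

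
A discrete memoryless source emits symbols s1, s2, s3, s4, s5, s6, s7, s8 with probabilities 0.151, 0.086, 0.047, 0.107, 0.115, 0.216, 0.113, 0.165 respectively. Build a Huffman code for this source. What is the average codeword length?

Repeatedly combine the two least-probable nodes; the expected code length is the sum of the merged weights.
merge 47/1000 + 43/500 → 133/1000
merge 107/1000 + 113/1000 → 11/50
merge 23/200 + 133/1000 → 31/125
merge 151/1000 + 33/200 → 79/250
merge 27/125 + 11/50 → 109/250
merge 31/125 + 79/250 → 141/250
merge 109/250 + 141/250 → 1
L = 133/1000 + 11/50 + 31/125 + 79/250 + 109/250 + 141/250 + 1 = 2917/1000 = 2.917 bits/symbol.

2.917 bits/symbol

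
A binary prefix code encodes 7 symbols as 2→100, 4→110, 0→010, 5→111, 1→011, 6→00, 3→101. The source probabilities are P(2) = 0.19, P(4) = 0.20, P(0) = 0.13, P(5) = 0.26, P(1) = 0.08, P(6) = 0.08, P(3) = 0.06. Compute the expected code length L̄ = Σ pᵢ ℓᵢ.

2.92 bits/symbol

L̄ = Σ pᵢ·ℓᵢ = 0.19·3 + 0.20·3 + 0.13·3 + 0.26·3 + 0.08·3 + 0.08·2 + 0.06·3 = 2.92 bits/symbol.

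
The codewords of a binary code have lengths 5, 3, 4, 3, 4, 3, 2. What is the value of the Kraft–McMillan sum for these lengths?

0.78125

With common denominator 2^5 = 32: Σ 2^(−ℓᵢ) = 1/32 + 4/32 + 2/32 + 4/32 + 2/32 + 4/32 + 8/32 = 25/32 = 0.78125.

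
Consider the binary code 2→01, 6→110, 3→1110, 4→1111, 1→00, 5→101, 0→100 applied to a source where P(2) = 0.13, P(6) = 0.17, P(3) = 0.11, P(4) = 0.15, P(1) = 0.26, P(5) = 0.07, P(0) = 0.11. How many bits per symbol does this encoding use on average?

2.87 bits/symbol

L̄ = Σ pᵢ·ℓᵢ = 0.13·2 + 0.17·3 + 0.11·4 + 0.15·4 + 0.26·2 + 0.07·3 + 0.11·3 = 2.87 bits/symbol.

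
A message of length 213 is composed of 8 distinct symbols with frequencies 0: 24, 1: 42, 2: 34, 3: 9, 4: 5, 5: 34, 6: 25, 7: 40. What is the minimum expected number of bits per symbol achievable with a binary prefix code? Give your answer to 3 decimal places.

2.859 bits/symbol

Probabilities are the counts divided by 213.
Repeatedly combine the two least-probable nodes; the expected code length is the sum of the merged weights.
merge 5/213 + 3/71 → 14/213
merge 14/213 + 8/71 → 38/213
merge 25/213 + 34/213 → 59/213
merge 34/213 + 38/213 → 24/71
merge 40/213 + 14/71 → 82/213
merge 59/213 + 24/71 → 131/213
merge 82/213 + 131/213 → 1
L = 14/213 + 38/213 + 59/213 + 24/71 + 82/213 + 131/213 + 1 = 203/71 ≈ 2.859 bits/symbol.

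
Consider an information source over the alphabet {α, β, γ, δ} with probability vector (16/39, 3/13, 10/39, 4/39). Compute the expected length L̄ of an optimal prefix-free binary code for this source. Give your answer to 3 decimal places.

Repeatedly combine the two least-probable nodes; the expected code length is the sum of the merged weights.
merge 4/39 + 3/13 → 1/3
merge 10/39 + 1/3 → 23/39
merge 16/39 + 23/39 → 1
L = 1/3 + 23/39 + 1 = 25/13 ≈ 1.923 bits/symbol.

1.923 bits/symbol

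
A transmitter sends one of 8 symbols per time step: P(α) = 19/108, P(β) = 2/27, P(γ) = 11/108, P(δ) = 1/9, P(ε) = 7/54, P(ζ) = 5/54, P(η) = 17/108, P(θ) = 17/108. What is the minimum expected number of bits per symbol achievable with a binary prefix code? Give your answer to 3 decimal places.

Repeatedly combine the two least-probable nodes; the expected code length is the sum of the merged weights.
merge 2/27 + 5/54 → 1/6
merge 11/108 + 1/9 → 23/108
merge 7/54 + 17/108 → 31/108
merge 17/108 + 1/6 → 35/108
merge 19/108 + 23/108 → 7/18
merge 31/108 + 35/108 → 11/18
merge 7/18 + 11/18 → 1
L = 1/6 + 23/108 + 31/108 + 35/108 + 7/18 + 11/18 + 1 = 323/108 ≈ 2.991 bits/symbol.

2.991 bits/symbol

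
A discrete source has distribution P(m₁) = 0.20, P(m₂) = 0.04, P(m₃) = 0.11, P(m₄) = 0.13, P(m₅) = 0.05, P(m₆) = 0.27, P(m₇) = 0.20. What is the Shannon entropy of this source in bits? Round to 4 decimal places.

H = −Σ pᵢ log₂ pᵢ.
−0.20·log₂(0.20) = 0.4644
−0.04·log₂(0.04) = 0.1858
−0.11·log₂(0.11) = 0.3503
−0.13·log₂(0.13) = 0.3826
−0.05·log₂(0.05) = 0.2161
−0.27·log₂(0.27) = 0.5100
−0.20·log₂(0.20) = 0.4644
Sum ≈ 2.5736 → 2.5736 bits.

2.5736 bits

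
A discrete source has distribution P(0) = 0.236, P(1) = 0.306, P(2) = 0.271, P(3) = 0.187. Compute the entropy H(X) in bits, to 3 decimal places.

H = −Σ pᵢ log₂ pᵢ.
−0.236·log₂(0.236) = 0.4916
−0.306·log₂(0.306) = 0.5228
−0.271·log₂(0.271) = 0.5105
−0.187·log₂(0.187) = 0.4523
Sum ≈ 1.9772 → 1.977 bits.

1.977 bits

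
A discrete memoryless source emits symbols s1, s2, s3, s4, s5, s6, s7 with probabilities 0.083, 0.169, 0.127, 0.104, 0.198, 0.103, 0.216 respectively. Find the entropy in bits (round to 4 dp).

2.7271 bits

H = −Σ pᵢ log₂ pᵢ.
−0.083·log₂(0.083) = 0.2980
−0.169·log₂(0.169) = 0.4335
−0.127·log₂(0.127) = 0.3781
−0.104·log₂(0.104) = 0.3396
−0.198·log₂(0.198) = 0.4626
−0.103·log₂(0.103) = 0.3378
−0.216·log₂(0.216) = 0.4776
Sum ≈ 2.7271 → 2.7271 bits.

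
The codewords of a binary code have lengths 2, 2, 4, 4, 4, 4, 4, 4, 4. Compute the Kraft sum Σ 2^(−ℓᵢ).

0.9375

With common denominator 2^4 = 16: Σ 2^(−ℓᵢ) = 4/16 + 4/16 + 1/16 + 1/16 + 1/16 + 1/16 + 1/16 + 1/16 + 1/16 = 15/16 = 0.9375.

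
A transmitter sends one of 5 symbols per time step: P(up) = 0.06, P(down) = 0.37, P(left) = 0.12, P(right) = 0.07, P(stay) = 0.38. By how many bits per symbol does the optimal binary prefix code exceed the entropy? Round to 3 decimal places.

Entropy H = −Σ p log₂ p ≈ 1.9403 bits.
Huffman merges: 3/50+7/100→13/100; 3/25+13/100→1/4; 1/4+37/100→31/50; 19/50+31/50→1. L = 2 ≈ 2.0000.
L − H = 2.0000 − 1.9403 = 0.060 bits.

0.060 bits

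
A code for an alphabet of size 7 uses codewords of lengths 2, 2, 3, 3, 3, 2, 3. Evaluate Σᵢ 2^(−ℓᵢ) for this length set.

1.25

With common denominator 2^3 = 8: Σ 2^(−ℓᵢ) = 2/8 + 2/8 + 1/8 + 1/8 + 1/8 + 2/8 + 1/8 = 10/8 = 1.25.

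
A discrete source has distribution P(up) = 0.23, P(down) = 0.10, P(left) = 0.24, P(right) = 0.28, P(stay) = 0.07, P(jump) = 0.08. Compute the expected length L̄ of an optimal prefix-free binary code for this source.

Repeatedly combine the two least-probable nodes; the expected code length is the sum of the merged weights.
merge 7/100 + 2/25 → 3/20
merge 1/10 + 3/20 → 1/4
merge 23/100 + 6/25 → 47/100
merge 1/4 + 7/25 → 53/100
merge 47/100 + 53/100 → 1
L = 3/20 + 1/4 + 47/100 + 53/100 + 1 = 12/5 = 2.4 bits/symbol.

2.4 bits/symbol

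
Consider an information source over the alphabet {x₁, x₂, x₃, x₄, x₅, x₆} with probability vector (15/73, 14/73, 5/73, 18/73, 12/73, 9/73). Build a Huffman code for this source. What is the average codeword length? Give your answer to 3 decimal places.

Repeatedly combine the two least-probable nodes; the expected code length is the sum of the merged weights.
merge 5/73 + 9/73 → 14/73
merge 12/73 + 14/73 → 26/73
merge 14/73 + 15/73 → 29/73
merge 18/73 + 26/73 → 44/73
merge 29/73 + 44/73 → 1
L = 14/73 + 26/73 + 29/73 + 44/73 + 1 = 186/73 ≈ 2.548 bits/symbol.

2.548 bits/symbol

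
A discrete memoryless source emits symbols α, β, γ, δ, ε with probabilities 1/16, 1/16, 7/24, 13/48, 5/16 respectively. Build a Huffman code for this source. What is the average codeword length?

2.125 bits/symbol

Repeatedly combine the two least-probable nodes; the expected code length is the sum of the merged weights.
merge 1/16 + 1/16 → 1/8
merge 1/8 + 13/48 → 19/48
merge 7/24 + 5/16 → 29/48
merge 19/48 + 29/48 → 1
L = 1/8 + 19/48 + 29/48 + 1 = 17/8 = 2.125 bits/symbol.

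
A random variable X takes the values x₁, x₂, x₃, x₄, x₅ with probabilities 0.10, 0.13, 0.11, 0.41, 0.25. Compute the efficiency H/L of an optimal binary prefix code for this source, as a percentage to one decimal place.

97.8%

Entropy H = −Σ p log₂ p ≈ 2.0925 bits.
Huffman merges: 1/10+11/100→21/100; 13/100+21/100→17/50; 1/4+17/50→59/100; 41/100+59/100→1. L = 107/50 ≈ 2.1400.
Efficiency = H/L = 2.0925/2.1400 = 97.8%.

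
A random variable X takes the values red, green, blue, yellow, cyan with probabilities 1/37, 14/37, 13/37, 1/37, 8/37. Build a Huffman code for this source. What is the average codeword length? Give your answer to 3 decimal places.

1.946 bits/symbol

Repeatedly combine the two least-probable nodes; the expected code length is the sum of the merged weights.
merge 1/37 + 1/37 → 2/37
merge 2/37 + 8/37 → 10/37
merge 10/37 + 13/37 → 23/37
merge 14/37 + 23/37 → 1
L = 2/37 + 10/37 + 23/37 + 1 = 72/37 ≈ 1.946 bits/symbol.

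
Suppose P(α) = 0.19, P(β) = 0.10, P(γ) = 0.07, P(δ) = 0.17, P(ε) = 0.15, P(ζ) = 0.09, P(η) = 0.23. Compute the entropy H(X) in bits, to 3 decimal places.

2.701 bits

H = −Σ pᵢ log₂ pᵢ.
−0.19·log₂(0.19) = 0.4552
−0.10·log₂(0.10) = 0.3322
−0.07·log₂(0.07) = 0.2686
−0.17·log₂(0.17) = 0.4346
−0.15·log₂(0.15) = 0.4105
−0.09·log₂(0.09) = 0.3127
−0.23·log₂(0.23) = 0.4877
Sum ≈ 2.7014 → 2.701 bits.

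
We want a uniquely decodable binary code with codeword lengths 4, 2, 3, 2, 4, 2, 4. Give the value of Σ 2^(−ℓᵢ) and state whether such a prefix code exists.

1.0625; no

With common denominator 2^4 = 16: Σ 2^(−ℓᵢ) = 1/16 + 4/16 + 2/16 + 4/16 + 1/16 + 4/16 + 1/16 = 17/16 = 1.0625.
Kraft's inequality requires Σ ≤ 1; here Σ = 1.0625 > 1, so no such prefix code exists.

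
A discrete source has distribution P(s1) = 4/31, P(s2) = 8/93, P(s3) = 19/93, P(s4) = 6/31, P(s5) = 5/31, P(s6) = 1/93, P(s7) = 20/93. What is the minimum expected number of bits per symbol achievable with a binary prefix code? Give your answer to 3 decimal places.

Repeatedly combine the two least-probable nodes; the expected code length is the sum of the merged weights.
merge 1/93 + 8/93 → 3/31
merge 3/31 + 4/31 → 7/31
merge 5/31 + 6/31 → 11/31
merge 19/93 + 20/93 → 13/31
merge 7/31 + 11/31 → 18/31
merge 13/31 + 18/31 → 1
L = 3/31 + 7/31 + 11/31 + 13/31 + 18/31 + 1 = 83/31 ≈ 2.677 bits/symbol.

2.677 bits/symbol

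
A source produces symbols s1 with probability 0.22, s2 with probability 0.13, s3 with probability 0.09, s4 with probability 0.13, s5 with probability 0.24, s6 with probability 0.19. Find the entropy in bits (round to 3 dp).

2.508 bits

H = −Σ pᵢ log₂ pᵢ.
−0.22·log₂(0.22) = 0.4806
−0.13·log₂(0.13) = 0.3826
−0.09·log₂(0.09) = 0.3127
−0.13·log₂(0.13) = 0.3826
−0.24·log₂(0.24) = 0.4941
−0.19·log₂(0.19) = 0.4552
Sum ≈ 2.5079 → 2.508 bits.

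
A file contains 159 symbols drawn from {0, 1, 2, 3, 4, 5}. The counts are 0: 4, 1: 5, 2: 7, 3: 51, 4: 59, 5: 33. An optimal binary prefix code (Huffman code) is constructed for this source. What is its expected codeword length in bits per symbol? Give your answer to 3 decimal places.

Probabilities are the counts divided by 159.
Repeatedly combine the two least-probable nodes; the expected code length is the sum of the merged weights.
merge 4/159 + 5/159 → 3/53
merge 7/159 + 3/53 → 16/159
merge 16/159 + 11/53 → 49/159
merge 49/159 + 17/53 → 100/159
merge 59/159 + 100/159 → 1
L = 3/53 + 16/159 + 49/159 + 100/159 + 1 = 111/53 ≈ 2.094 bits/symbol.

2.094 bits/symbol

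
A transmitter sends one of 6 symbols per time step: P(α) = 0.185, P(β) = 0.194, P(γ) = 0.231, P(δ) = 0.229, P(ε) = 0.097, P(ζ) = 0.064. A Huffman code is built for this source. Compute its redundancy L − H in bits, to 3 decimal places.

0.042 bits

Entropy H = −Σ p log₂ p ≈ 2.4650 bits.
Huffman merges: 8/125+97/1000→161/1000; 161/1000+37/200→173/500; 97/500+229/1000→423/1000; 231/1000+173/500→577/1000; 423/1000+577/1000→1. L = 2507/1000 ≈ 2.5070.
L − H = 2.5070 − 2.4650 = 0.042 bits.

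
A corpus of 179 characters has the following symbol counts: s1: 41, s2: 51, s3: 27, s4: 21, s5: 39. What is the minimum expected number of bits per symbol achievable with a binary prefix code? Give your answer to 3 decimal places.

2.268 bits/symbol

Probabilities are the counts divided by 179.
Repeatedly combine the two least-probable nodes; the expected code length is the sum of the merged weights.
merge 21/179 + 27/179 → 48/179
merge 39/179 + 41/179 → 80/179
merge 48/179 + 51/179 → 99/179
merge 80/179 + 99/179 → 1
L = 48/179 + 80/179 + 99/179 + 1 = 406/179 ≈ 2.268 bits/symbol.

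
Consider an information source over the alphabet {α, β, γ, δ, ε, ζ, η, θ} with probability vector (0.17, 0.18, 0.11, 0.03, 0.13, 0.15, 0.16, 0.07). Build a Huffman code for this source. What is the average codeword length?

Repeatedly combine the two least-probable nodes; the expected code length is the sum of the merged weights.
merge 3/100 + 7/100 → 1/10
merge 1/10 + 11/100 → 21/100
merge 13/100 + 3/20 → 7/25
merge 4/25 + 17/100 → 33/100
merge 9/50 + 21/100 → 39/100
merge 7/25 + 33/100 → 61/100
merge 39/100 + 61/100 → 1
L = 1/10 + 21/100 + 7/25 + 33/100 + 39/100 + 61/100 + 1 = 73/25 = 2.92 bits/symbol.

2.92 bits/symbol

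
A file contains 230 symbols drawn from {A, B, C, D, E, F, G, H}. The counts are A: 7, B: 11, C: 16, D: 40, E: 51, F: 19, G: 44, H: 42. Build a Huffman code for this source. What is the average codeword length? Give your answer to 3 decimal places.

2.813 bits/symbol

Probabilities are the counts divided by 230.
Repeatedly combine the two least-probable nodes; the expected code length is the sum of the merged weights.
merge 7/230 + 11/230 → 9/115
merge 8/115 + 9/115 → 17/115
merge 19/230 + 17/115 → 53/230
merge 4/23 + 21/115 → 41/115
merge 22/115 + 51/230 → 19/46
merge 53/230 + 41/115 → 27/46
merge 19/46 + 27/46 → 1
L = 9/115 + 17/115 + 53/230 + 41/115 + 19/46 + 27/46 + 1 = 647/230 ≈ 2.813 bits/symbol.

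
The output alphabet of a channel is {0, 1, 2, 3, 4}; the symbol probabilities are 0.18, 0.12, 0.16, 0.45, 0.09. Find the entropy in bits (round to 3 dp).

H = −Σ pᵢ log₂ pᵢ.
−0.18·log₂(0.18) = 0.4453
−0.12·log₂(0.12) = 0.3671
−0.16·log₂(0.16) = 0.4230
−0.45·log₂(0.45) = 0.5184
−0.09·log₂(0.09) = 0.3127
Sum ≈ 2.0664 → 2.066 bits.

2.066 bits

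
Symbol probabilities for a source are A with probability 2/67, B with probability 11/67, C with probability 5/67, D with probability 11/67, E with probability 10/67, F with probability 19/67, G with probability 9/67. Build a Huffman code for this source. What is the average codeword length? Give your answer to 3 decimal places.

Repeatedly combine the two least-probable nodes; the expected code length is the sum of the merged weights.
merge 2/67 + 5/67 → 7/67
merge 7/67 + 9/67 → 16/67
merge 10/67 + 11/67 → 21/67
merge 11/67 + 16/67 → 27/67
merge 19/67 + 21/67 → 40/67
merge 27/67 + 40/67 → 1
L = 7/67 + 16/67 + 21/67 + 27/67 + 40/67 + 1 = 178/67 ≈ 2.657 bits/symbol.

2.657 bits/symbol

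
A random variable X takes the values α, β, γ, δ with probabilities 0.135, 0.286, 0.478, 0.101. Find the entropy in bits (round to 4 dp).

H = −Σ pᵢ log₂ pᵢ.
−0.135·log₂(0.135) = 0.3900
−0.286·log₂(0.286) = 0.5165
−0.478·log₂(0.478) = 0.5090
−0.101·log₂(0.101) = 0.3341
Sum ≈ 1.7496 → 1.7496 bits.

1.7496 bits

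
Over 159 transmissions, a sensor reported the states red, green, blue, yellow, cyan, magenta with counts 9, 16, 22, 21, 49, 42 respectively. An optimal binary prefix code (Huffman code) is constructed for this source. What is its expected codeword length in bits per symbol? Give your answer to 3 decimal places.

2.428 bits/symbol

Probabilities are the counts divided by 159.
Repeatedly combine the two least-probable nodes; the expected code length is the sum of the merged weights.
merge 3/53 + 16/159 → 25/159
merge 7/53 + 22/159 → 43/159
merge 25/159 + 14/53 → 67/159
merge 43/159 + 49/159 → 92/159
merge 67/159 + 92/159 → 1
L = 25/159 + 43/159 + 67/159 + 92/159 + 1 = 386/159 ≈ 2.428 bits/symbol.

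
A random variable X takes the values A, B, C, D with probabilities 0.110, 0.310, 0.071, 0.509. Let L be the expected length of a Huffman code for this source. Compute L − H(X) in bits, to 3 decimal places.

Entropy H = −Σ p log₂ p ≈ 1.6409 bits.
Huffman merges: 71/1000+11/100→181/1000; 181/1000+31/100→491/1000; 491/1000+509/1000→1. L = 209/125 ≈ 1.6720.
L − H = 1.6720 − 1.6409 = 0.031 bits.

0.031 bits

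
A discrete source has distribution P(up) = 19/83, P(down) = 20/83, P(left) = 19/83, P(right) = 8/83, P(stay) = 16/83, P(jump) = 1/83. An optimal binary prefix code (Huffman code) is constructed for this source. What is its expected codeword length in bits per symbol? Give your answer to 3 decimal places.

2.410 bits/symbol

Repeatedly combine the two least-probable nodes; the expected code length is the sum of the merged weights.
merge 1/83 + 8/83 → 9/83
merge 9/83 + 16/83 → 25/83
merge 19/83 + 19/83 → 38/83
merge 20/83 + 25/83 → 45/83
merge 38/83 + 45/83 → 1
L = 9/83 + 25/83 + 38/83 + 45/83 + 1 = 200/83 ≈ 2.410 bits/symbol.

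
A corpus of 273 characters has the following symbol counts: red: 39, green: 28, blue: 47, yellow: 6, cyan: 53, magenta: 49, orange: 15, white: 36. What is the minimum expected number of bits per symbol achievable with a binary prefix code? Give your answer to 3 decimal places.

Probabilities are the counts divided by 273.
Repeatedly combine the two least-probable nodes; the expected code length is the sum of the merged weights.
merge 2/91 + 5/91 → 1/13
merge 1/13 + 4/39 → 7/39
merge 12/91 + 1/7 → 25/91
merge 47/273 + 7/39 → 32/91
merge 7/39 + 53/273 → 34/91
merge 25/91 + 32/91 → 57/91
merge 34/91 + 57/91 → 1
L = 1/13 + 7/39 + 25/91 + 32/91 + 34/91 + 57/91 + 1 = 787/273 ≈ 2.883 bits/symbol.

2.883 bits/symbol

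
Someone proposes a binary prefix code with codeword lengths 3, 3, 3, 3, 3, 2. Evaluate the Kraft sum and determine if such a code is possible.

0.875; yes

With common denominator 2^3 = 8: Σ 2^(−ℓᵢ) = 1/8 + 1/8 + 1/8 + 1/8 + 1/8 + 2/8 = 7/8 = 0.875.
Kraft's inequality requires Σ ≤ 1; here Σ = 0.875 ≤ 1, so such a prefix code exists.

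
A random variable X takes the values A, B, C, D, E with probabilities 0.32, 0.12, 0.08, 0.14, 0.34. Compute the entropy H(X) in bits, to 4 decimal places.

H = −Σ pᵢ log₂ pᵢ.
−0.32·log₂(0.32) = 0.5260
−0.12·log₂(0.12) = 0.3671
−0.08·log₂(0.08) = 0.2915
−0.14·log₂(0.14) = 0.3971
−0.34·log₂(0.34) = 0.5292
Sum ≈ 2.1109 → 2.1109 bits.

2.1109 bits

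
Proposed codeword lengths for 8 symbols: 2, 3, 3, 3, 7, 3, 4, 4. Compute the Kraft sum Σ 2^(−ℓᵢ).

With common denominator 2^7 = 128: Σ 2^(−ℓᵢ) = 32/128 + 16/128 + 16/128 + 16/128 + 1/128 + 16/128 + 8/128 + 8/128 = 113/128 = 0.8828125.

0.8828125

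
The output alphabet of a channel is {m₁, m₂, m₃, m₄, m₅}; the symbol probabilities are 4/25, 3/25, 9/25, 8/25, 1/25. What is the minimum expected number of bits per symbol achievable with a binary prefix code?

Repeatedly combine the two least-probable nodes; the expected code length is the sum of the merged weights.
merge 1/25 + 3/25 → 4/25
merge 4/25 + 4/25 → 8/25
merge 8/25 + 8/25 → 16/25
merge 9/25 + 16/25 → 1
L = 4/25 + 8/25 + 16/25 + 1 = 53/25 = 2.12 bits/symbol.

2.12 bits/symbol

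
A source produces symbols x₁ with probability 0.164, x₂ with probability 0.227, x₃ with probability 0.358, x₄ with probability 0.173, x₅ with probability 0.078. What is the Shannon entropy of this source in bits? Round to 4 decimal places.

2.1689 bits

H = −Σ pᵢ log₂ pᵢ.
−0.164·log₂(0.164) = 0.4278
−0.227·log₂(0.227) = 0.4856
−0.358·log₂(0.358) = 0.5305
−0.173·log₂(0.173) = 0.4379
−0.078·log₂(0.078) = 0.2871
Sum ≈ 2.1689 → 2.1689 bits.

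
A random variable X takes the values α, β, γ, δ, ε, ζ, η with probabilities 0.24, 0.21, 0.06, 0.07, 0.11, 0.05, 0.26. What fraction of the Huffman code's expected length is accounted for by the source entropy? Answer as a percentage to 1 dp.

Entropy H = −Σ p log₂ p ≈ 2.5507 bits.
Huffman merges: 1/20+3/50→11/100; 7/100+11/100→9/50; 11/100+9/50→29/100; 21/100+6/25→9/20; 13/50+29/100→11/20; 9/20+11/20→1. L = 129/50 ≈ 2.5800.
Efficiency = H/L = 2.5507/2.5800 = 98.9%.

98.9%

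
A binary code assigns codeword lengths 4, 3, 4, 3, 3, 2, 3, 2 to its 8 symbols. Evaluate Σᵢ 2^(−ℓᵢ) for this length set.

With common denominator 2^4 = 16: Σ 2^(−ℓᵢ) = 1/16 + 2/16 + 1/16 + 2/16 + 2/16 + 4/16 + 2/16 + 4/16 = 18/16 = 1.125.

1.125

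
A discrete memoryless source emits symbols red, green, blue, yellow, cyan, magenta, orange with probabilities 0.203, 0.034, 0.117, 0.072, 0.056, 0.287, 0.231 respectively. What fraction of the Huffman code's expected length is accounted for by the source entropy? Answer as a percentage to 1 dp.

Entropy H = −Σ p log₂ p ≈ 2.5064 bits.
Huffman merges: 17/500+7/125→9/100; 9/125+9/100→81/500; 117/1000+81/500→279/1000; 203/1000+231/1000→217/500; 279/1000+287/1000→283/500; 217/500+283/500→1. L = 2531/1000 ≈ 2.5310.
Efficiency = H/L = 2.5064/2.5310 = 99.0%.

99.0%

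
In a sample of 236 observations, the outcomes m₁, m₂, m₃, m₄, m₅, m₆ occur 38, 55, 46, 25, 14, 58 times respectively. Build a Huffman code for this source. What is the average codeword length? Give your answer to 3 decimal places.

2.492 bits/symbol

Probabilities are the counts divided by 236.
Repeatedly combine the two least-probable nodes; the expected code length is the sum of the merged weights.
merge 7/118 + 25/236 → 39/236
merge 19/118 + 39/236 → 77/236
merge 23/118 + 55/236 → 101/236
merge 29/118 + 77/236 → 135/236
merge 101/236 + 135/236 → 1
L = 39/236 + 77/236 + 101/236 + 135/236 + 1 = 147/59 ≈ 2.492 bits/symbol.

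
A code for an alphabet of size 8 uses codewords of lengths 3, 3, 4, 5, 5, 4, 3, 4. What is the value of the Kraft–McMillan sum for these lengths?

With common denominator 2^5 = 32: Σ 2^(−ℓᵢ) = 4/32 + 4/32 + 2/32 + 1/32 + 1/32 + 2/32 + 4/32 + 2/32 = 20/32 = 0.625.

0.625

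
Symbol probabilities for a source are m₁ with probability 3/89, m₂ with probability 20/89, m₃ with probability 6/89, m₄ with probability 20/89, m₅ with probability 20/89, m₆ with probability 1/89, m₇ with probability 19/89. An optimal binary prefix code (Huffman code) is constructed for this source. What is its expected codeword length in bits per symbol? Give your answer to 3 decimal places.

Repeatedly combine the two least-probable nodes; the expected code length is the sum of the merged weights.
merge 1/89 + 3/89 → 4/89
merge 4/89 + 6/89 → 10/89
merge 10/89 + 19/89 → 29/89
merge 20/89 + 20/89 → 40/89
merge 20/89 + 29/89 → 49/89
merge 40/89 + 49/89 → 1
L = 4/89 + 10/89 + 29/89 + 40/89 + 49/89 + 1 = 221/89 ≈ 2.483 bits/symbol.

2.483 bits/symbol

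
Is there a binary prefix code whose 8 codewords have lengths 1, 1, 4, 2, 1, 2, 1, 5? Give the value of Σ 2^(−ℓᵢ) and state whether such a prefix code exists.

With common denominator 2^5 = 32: Σ 2^(−ℓᵢ) = 16/32 + 16/32 + 2/32 + 8/32 + 16/32 + 8/32 + 16/32 + 1/32 = 83/32 = 2.59375.
Kraft's inequality requires Σ ≤ 1; here Σ = 2.59375 > 1, so no such prefix code exists.

2.59375; no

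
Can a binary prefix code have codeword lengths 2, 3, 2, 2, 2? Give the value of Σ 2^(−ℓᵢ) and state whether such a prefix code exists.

With common denominator 2^3 = 8: Σ 2^(−ℓᵢ) = 2/8 + 1/8 + 2/8 + 2/8 + 2/8 = 9/8 = 1.125.
Kraft's inequality requires Σ ≤ 1; here Σ = 1.125 > 1, so no such prefix code exists.

1.125; no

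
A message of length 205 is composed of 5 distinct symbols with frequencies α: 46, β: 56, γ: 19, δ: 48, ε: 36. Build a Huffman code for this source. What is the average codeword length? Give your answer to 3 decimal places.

2.268 bits/symbol

Probabilities are the counts divided by 205.
Repeatedly combine the two least-probable nodes; the expected code length is the sum of the merged weights.
merge 19/205 + 36/205 → 11/41
merge 46/205 + 48/205 → 94/205
merge 11/41 + 56/205 → 111/205
merge 94/205 + 111/205 → 1
L = 11/41 + 94/205 + 111/205 + 1 = 93/41 ≈ 2.268 bits/symbol.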